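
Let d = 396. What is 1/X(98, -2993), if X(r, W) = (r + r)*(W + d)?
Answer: -1/509012 ≈ -1.9646e-6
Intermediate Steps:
X(r, W) = 2*r*(396 + W) (X(r, W) = (r + r)*(W + 396) = (2*r)*(396 + W) = 2*r*(396 + W))
1/X(98, -2993) = 1/(2*98*(396 - 2993)) = 1/(2*98*(-2597)) = 1/(-509012) = -1/509012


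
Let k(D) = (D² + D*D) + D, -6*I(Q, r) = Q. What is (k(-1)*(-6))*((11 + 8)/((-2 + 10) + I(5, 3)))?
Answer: -684/43 ≈ -15.907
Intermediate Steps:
I(Q, r) = -Q/6
k(D) = D + 2*D² (k(D) = (D² + D²) + D = 2*D² + D = D + 2*D²)
(k(-1)*(-6))*((11 + 8)/((-2 + 10) + I(5, 3))) = (-(1 + 2*(-1))*(-6))*((11 + 8)/((-2 + 10) - ⅙*5)) = (-(1 - 2)*(-6))*(19/(8 - ⅚)) = (-1*(-1)*(-6))*(19/(43/6)) = (1*(-6))*(19*(6/43)) = -6*114/43 = -684/43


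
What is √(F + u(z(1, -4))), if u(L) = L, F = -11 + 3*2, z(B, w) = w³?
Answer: I*√69 ≈ 8.3066*I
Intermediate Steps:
F = -5 (F = -11 + 6 = -5)
√(F + u(z(1, -4))) = √(-5 + (-4)³) = √(-5 - 64) = √(-69) = I*√69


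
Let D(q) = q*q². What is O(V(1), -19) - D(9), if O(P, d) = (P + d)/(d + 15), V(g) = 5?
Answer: -1451/2 ≈ -725.50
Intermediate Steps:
D(q) = q³
O(P, d) = (P + d)/(15 + d)
O(V(1), -19) - D(9) = (5 - 19)/(15 - 19) - 1*9³ = -14/(-4) - 1*729 = -¼*(-14) - 729 = 7/2 - 729 = -1451/2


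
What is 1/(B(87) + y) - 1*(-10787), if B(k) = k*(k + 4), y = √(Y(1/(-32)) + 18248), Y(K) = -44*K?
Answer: 1802454206805/167095039 - 2*√291990/501285117 ≈ 10787.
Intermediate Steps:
y = √291990/4 (y = √(-44/(-32) + 18248) = √(-44*(-1/32) + 18248) = √(11/8 + 18248) = √(145995/8) = √291990/4 ≈ 135.09)
B(k) = k*(4 + k)
1/(B(87) + y) - 1*(-10787) = 1/(87*(4 + 87) + √291990/4) - 1*(-10787) = 1/(87*91 + √291990/4) + 10787 = 1/(7917 + √291990/4) + 10787 = 10787 + 1/(7917 + √291990/4)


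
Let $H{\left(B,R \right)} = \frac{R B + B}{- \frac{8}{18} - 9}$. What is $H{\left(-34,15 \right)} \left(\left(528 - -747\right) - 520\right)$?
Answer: $43488$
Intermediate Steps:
$H{\left(B,R \right)} = - \frac{9 B}{85} - \frac{9 B R}{85}$ ($H{\left(B,R \right)} = \frac{B R + B}{\left(-8\right) \frac{1}{18} - 9} = \frac{B + B R}{- \frac{4}{9} - 9} = \frac{B + B R}{- \frac{85}{9}} = \left(B + B R\right) \left(- \frac{9}{85}\right) = - \frac{9 B}{85} - \frac{9 B R}{85}$)
$H{\left(-34,15 \right)} \left(\left(528 - -747\right) - 520\right) = \left(- \frac{9}{85}\right) \left(-34\right) \left(1 + 15\right) \left(\left(528 - -747\right) - 520\right) = \left(- \frac{9}{85}\right) \left(-34\right) 16 \left(\left(528 + 747\right) - 520\right) = \frac{288 \left(1275 - 520\right)}{5} = \frac{288}{5} \cdot 755 = 43488$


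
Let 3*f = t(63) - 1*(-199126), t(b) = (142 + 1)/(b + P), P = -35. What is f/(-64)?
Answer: -1858557/1792 ≈ -1037.1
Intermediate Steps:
t(b) = 143/(-35 + b) (t(b) = (142 + 1)/(b - 35) = 143/(-35 + b))
f = 1858557/28 (f = (143/(-35 + 63) - 1*(-199126))/3 = (143/28 + 199126)/3 = (⅓)*(5575671/28) = 1858557/28 ≈ 66377.)
f/(-64) = (1858557/28)/(-64) = (1858557/28)*(-1/64) = -1858557/1792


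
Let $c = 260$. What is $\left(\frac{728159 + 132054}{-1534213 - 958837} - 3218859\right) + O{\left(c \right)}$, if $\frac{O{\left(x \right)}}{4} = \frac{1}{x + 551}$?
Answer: $- \frac{6508094372349993}{2021863550} \approx -3.2189 \cdot 10^{6}$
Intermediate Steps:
$O{\left(x \right)} = \frac{4}{551 + x}$ ($O{\left(x \right)} = \frac{4}{x + 551} = \frac{4}{551 + x}$)
$\left(\frac{728159 + 132054}{-1534213 - 958837} - 3218859\right) + O{\left(c \right)} = \left(\frac{728159 + 132054}{-1534213 - 958837} - 3218859\right) + \frac{4}{551 + 260} = \left(\frac{860213}{-2493050} - 3218859\right) + \frac{4}{811} = \left(860213 \left(- \frac{1}{2493050}\right) - 3218859\right) + 4 \cdot \frac{1}{811} = \left(- \frac{860213}{2493050} - 3218859\right) + \frac{4}{811} = - \frac{8024777290163}{2493050} + \frac{4}{811} = - \frac{6508094372349993}{2021863550}$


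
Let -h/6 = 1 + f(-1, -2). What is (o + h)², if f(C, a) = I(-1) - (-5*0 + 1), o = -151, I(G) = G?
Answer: 21025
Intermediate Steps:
f(C, a) = -2 (f(C, a) = -1 - (-5*0 + 1) = -1 - (0 + 1) = -1 - 1*1 = -1 - 1 = -2)
h = 6 (h = -6*(1 - 2) = -6*(-1) = 6)
(o + h)² = (-151 + 6)² = (-145)² = 21025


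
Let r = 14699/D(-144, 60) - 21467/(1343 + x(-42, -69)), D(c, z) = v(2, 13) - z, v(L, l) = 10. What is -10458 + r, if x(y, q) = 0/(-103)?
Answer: -723068807/67150 ≈ -10768.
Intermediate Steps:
D(c, z) = 10 - z
x(y, q) = 0 (x(y, q) = 0*(-1/103) = 0)
r = -20814107/67150 (r = 14699/(10 - 1*60) - 21467/(1343 + 0) = 14699/(10 - 60) - 21467/1343 = 14699/(-50) - 21467*1/1343 = 14699*(-1/50) - 21467/1343 = -14699/50 - 21467/1343 = -20814107/67150 ≈ -309.96)
-10458 + r = -10458 - 20814107/67150 = -723068807/67150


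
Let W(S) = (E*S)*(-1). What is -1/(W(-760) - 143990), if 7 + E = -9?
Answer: 1/156150 ≈ 6.4041e-6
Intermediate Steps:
E = -16 (E = -7 - 9 = -16)
W(S) = 16*S (W(S) = -16*S*(-1) = 16*S)
-1/(W(-760) - 143990) = -1/(16*(-760) - 143990) = -1/(-12160 - 143990) = -1/(-156150) = -1*(-1/156150) = 1/156150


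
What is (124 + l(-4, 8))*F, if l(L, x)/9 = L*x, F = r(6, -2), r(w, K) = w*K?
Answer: 1968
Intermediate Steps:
r(w, K) = K*w
F = -12 (F = -2*6 = -12)
l(L, x) = 9*L*x (l(L, x) = 9*(L*x) = 9*L*x)
(124 + l(-4, 8))*F = (124 + 9*(-4)*8)*(-12) = (124 - 288)*(-12) = -164*(-12) = 1968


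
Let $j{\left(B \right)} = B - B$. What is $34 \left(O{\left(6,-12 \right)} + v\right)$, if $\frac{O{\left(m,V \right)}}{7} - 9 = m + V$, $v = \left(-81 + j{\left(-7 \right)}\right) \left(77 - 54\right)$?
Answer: $-62628$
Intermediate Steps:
$j{\left(B \right)} = 0$
$v = -1863$ ($v = \left(-81 + 0\right) \left(77 - 54\right) = \left(-81\right) 23 = -1863$)
$O{\left(m,V \right)} = 63 + 7 V + 7 m$ ($O{\left(m,V \right)} = 63 + 7 \left(m + V\right) = 63 + 7 \left(V + m\right) = 63 + \left(7 V + 7 m\right) = 63 + 7 V + 7 m$)
$34 \left(O{\left(6,-12 \right)} + v\right) = 34 \left(\left(63 + 7 \left(-12\right) + 7 \cdot 6\right) - 1863\right) = 34 \left(\left(63 - 84 + 42\right) - 1863\right) = 34 \left(21 - 1863\right) = 34 \left(-1842\right) = -62628$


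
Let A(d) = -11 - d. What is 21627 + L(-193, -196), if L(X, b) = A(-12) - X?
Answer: 21821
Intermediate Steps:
L(X, b) = 1 - X (L(X, b) = (-11 - 1*(-12)) - X = (-11 + 12) - X = 1 - X)
21627 + L(-193, -196) = 21627 + (1 - 1*(-193)) = 21627 + (1 + 193) = 21627 + 194 = 21821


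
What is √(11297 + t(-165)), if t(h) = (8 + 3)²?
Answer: √11418 ≈ 106.85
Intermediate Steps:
t(h) = 121 (t(h) = 11² = 121)
√(11297 + t(-165)) = √(11297 + 121) = √11418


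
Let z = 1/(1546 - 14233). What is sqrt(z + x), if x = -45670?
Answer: I*sqrt(7351041796917)/12687 ≈ 213.71*I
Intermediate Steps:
z = -1/12687 (z = 1/(-12687) = -1/12687 ≈ -7.8821e-5)
sqrt(z + x) = sqrt(-1/12687 - 45670) = sqrt(-579415291/12687) = I*sqrt(7351041796917)/12687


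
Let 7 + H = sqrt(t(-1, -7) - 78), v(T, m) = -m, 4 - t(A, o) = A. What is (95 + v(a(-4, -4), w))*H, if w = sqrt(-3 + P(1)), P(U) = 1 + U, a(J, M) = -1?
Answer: -(7 - I*sqrt(73))*(95 - I) ≈ -656.46 + 818.68*I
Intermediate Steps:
t(A, o) = 4 - A
w = I (w = sqrt(-3 + (1 + 1)) = sqrt(-3 + 2) = sqrt(-1) = I ≈ 1.0*I)
H = -7 + I*sqrt(73) (H = -7 + sqrt((4 - 1*(-1)) - 78) = -7 + sqrt((4 + 1) - 78) = -7 + sqrt(5 - 78) = -7 + sqrt(-73) = -7 + I*sqrt(73) ≈ -7.0 + 8.544*I)
(95 + v(a(-4, -4), w))*H = (95 - I)*(-7 + I*sqrt(73)) = (-7 + I*sqrt(73))*(95 - I)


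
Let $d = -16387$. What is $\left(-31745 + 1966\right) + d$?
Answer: $-46166$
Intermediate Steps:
$\left(-31745 + 1966\right) + d = \left(-31745 + 1966\right) - 16387 = -29779 - 16387 = -46166$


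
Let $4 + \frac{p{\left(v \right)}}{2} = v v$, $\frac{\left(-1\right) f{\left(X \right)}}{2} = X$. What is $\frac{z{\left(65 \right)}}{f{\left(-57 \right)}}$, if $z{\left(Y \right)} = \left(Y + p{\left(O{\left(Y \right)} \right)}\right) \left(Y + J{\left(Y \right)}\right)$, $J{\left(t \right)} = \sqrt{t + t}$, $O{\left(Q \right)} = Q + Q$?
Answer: $\frac{2200705}{114} + \frac{33857 \sqrt{130}}{114} \approx 22691.0$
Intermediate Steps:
$f{\left(X \right)} = - 2 X$
$O{\left(Q \right)} = 2 Q$
$J{\left(t \right)} = \sqrt{2} \sqrt{t}$ ($J{\left(t \right)} = \sqrt{2 t} = \sqrt{2} \sqrt{t}$)
$p{\left(v \right)} = -8 + 2 v^{2}$ ($p{\left(v \right)} = -8 + 2 v v = -8 + 2 v^{2}$)
$z{\left(Y \right)} = \left(Y + \sqrt{2} \sqrt{Y}\right) \left(-8 + Y + 8 Y^{2}\right)$ ($z{\left(Y \right)} = \left(Y + \left(-8 + 2 \left(2 Y\right)^{2}\right)\right) \left(Y + \sqrt{2} \sqrt{Y}\right) = \left(Y + \left(-8 + 2 \cdot 4 Y^{2}\right)\right) \left(Y + \sqrt{2} \sqrt{Y}\right) = \left(Y + \left(-8 + 8 Y^{2}\right)\right) \left(Y + \sqrt{2} \sqrt{Y}\right) = \left(-8 + Y + 8 Y^{2}\right) \left(Y + \sqrt{2} \sqrt{Y}\right) = \left(Y + \sqrt{2} \sqrt{Y}\right) \left(-8 + Y + 8 Y^{2}\right)$)
$\frac{z{\left(65 \right)}}{f{\left(-57 \right)}} = \frac{65^{2} + \sqrt{2} \cdot 65^{\frac{3}{2}} + 8 \cdot 65 \left(-1 + 65^{2}\right) + 8 \sqrt{2} \sqrt{65} \left(-1 + 65^{2}\right)}{\left(-2\right) \left(-57\right)} = \frac{4225 + \sqrt{2} \cdot 65 \sqrt{65} + 8 \cdot 65 \left(-1 + 4225\right) + 8 \sqrt{2} \sqrt{65} \left(-1 + 4225\right)}{114} = \left(4225 + 65 \sqrt{130} + 8 \cdot 65 \cdot 4224 + 8 \sqrt{2} \sqrt{65} \cdot 4224\right) \frac{1}{114} = \left(4225 + 65 \sqrt{130} + 2196480 + 33792 \sqrt{130}\right) \frac{1}{114} = \left(2200705 + 33857 \sqrt{130}\right) \frac{1}{114} = \frac{2200705}{114} + \frac{33857 \sqrt{130}}{114}$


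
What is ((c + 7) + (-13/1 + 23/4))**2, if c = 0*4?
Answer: 1/16 ≈ 0.062500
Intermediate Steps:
c = 0
((c + 7) + (-13/1 + 23/4))**2 = ((0 + 7) + (-13/1 + 23/4))**2 = (7 + (-13*1 + 23*(1/4)))**2 = (7 + (-13 + 23/4))**2 = (7 - 29/4)**2 = (-1/4)**2 = 1/16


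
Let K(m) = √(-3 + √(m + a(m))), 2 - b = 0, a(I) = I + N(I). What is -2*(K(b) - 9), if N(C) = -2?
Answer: 18 - 2*√(-3 + √2) ≈ 18.0 - 2.5186*I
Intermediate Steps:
a(I) = -2 + I (a(I) = I - 2 = -2 + I)
b = 2 (b = 2 - 1*0 = 2 + 0 = 2)
K(m) = √(-3 + √(-2 + 2*m)) (K(m) = √(-3 + √(m + (-2 + m))) = √(-3 + √(-2 + 2*m)))
-2*(K(b) - 9) = -2*(√(-3 + √2*√(-1 + 2)) - 9) = -2*(√(-3 + √2*√1) - 9) = -2*(√(-3 + √2*1) - 9) = -2*(√(-3 + √2) - 9) = -2*(-9 + √(-3 + √2)) = 18 - 2*√(-3 + √2)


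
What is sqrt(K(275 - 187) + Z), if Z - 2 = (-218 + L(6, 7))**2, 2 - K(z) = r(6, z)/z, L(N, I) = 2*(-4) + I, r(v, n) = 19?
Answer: 3*sqrt(10317758)/44 ≈ 219.01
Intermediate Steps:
L(N, I) = -8 + I
K(z) = 2 - 19/z
Z = 47963 (Z = 2 + (-218 + (-8 + 7))**2 = 2 + (-218 - 1)**2 = 2 + (-219)**2 = 2 + 47961 = 47963)
sqrt(K(275 - 187) + Z) = sqrt((2 - 19/(275 - 187)) + 47963) = sqrt((2 - 19/88) + 47963) = sqrt(157/88 + 47963) = sqrt(4220901/88) = 3*sqrt(10317758)/44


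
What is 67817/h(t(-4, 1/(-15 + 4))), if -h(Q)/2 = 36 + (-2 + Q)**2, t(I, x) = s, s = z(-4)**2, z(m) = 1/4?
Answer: -8680576/10177 ≈ -852.96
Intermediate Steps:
z(m) = 1/4
s = 1/16 (s = (1/4)**2 = 1/16 ≈ 0.062500)
t(I, x) = 1/16
h(Q) = -72 - 2*(-2 + Q)**2 (h(Q) = -2*(36 + (-2 + Q)**2) = -72 - 2*(-2 + Q)**2)
67817/h(t(-4, 1/(-15 + 4))) = 67817/(-72 - 2*(-2 + 1/16)**2) = 67817/(-72 - 2*(-31/16)**2) = 67817/(-72 - 2*961/256) = 67817/(-72 - 961/128) = 67817/(-10177/128) = 67817*(-128/10177) = -8680576/10177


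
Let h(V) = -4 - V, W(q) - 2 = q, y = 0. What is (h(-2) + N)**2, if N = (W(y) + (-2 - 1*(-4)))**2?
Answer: 196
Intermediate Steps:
W(q) = 2 + q
N = 16 (N = ((2 + 0) + (-2 - 1*(-4)))**2 = (2 + (-2 + 4))**2 = (2 + 2)**2 = 4**2 = 16)
(h(-2) + N)**2 = ((-4 - 1*(-2)) + 16)**2 = ((-4 + 2) + 16)**2 = (-2 + 16)**2 = 14**2 = 196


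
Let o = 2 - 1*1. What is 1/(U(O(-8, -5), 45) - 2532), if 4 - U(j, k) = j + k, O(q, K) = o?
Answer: -1/2574 ≈ -0.00038850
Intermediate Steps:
o = 1 (o = 2 - 1 = 1)
O(q, K) = 1
U(j, k) = 4 - j - k (U(j, k) = 4 - (j + k) = 4 + (-j - k) = 4 - j - k)
1/(U(O(-8, -5), 45) - 2532) = 1/((4 - 1*1 - 1*45) - 2532) = 1/((4 - 1 - 45) - 2532) = 1/(-42 - 2532) = 1/(-2574) = -1/2574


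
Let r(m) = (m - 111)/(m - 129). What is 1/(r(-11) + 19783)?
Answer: 70/1384871 ≈ 5.0546e-5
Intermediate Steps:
r(m) = (-111 + m)/(-129 + m)
1/(r(-11) + 19783) = 1/((-111 - 11)/(-129 - 11) + 19783) = 1/(-122/(-140) + 19783) = 1/(-1/140*(-122) + 19783) = 1/(61/70 + 19783) = 1/(1384871/70) = 70/1384871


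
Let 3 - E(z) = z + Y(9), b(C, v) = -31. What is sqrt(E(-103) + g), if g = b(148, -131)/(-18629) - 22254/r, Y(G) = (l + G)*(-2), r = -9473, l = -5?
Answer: sqrt(3623462608746823739)/176472517 ≈ 10.787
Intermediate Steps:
Y(G) = 10 - 2*G (Y(G) = (-5 + G)*(-2) = 10 - 2*G)
g = 414863429/176472517 (g = -31/(-18629) - 22254/(-9473) = -31*(-1/18629) - 22254*(-1/9473) = 31/18629 + 22254/9473 = 414863429/176472517 ≈ 2.3509)
E(z) = 11 - z (E(z) = 3 - (z + (10 - 2*9)) = 3 - (z + (10 - 18)) = 3 - (z - 8) = 3 - (-8 + z) = 3 + (8 - z) = 11 - z)
sqrt(E(-103) + g) = sqrt((11 - 1*(-103)) + 414863429/176472517) = sqrt((11 + 103) + 414863429/176472517) = sqrt(114 + 414863429/176472517) = sqrt(20532730367/176472517) = sqrt(3623462608746823739)/176472517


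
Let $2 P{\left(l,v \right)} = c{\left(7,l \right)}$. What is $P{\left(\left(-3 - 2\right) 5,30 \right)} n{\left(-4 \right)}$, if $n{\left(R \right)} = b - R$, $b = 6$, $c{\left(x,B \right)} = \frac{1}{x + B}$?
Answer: $- \frac{5}{18} \approx -0.27778$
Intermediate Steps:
$c{\left(x,B \right)} = \frac{1}{B + x}$
$P{\left(l,v \right)} = \frac{1}{2 \left(7 + l\right)}$ ($P{\left(l,v \right)} = \frac{1}{2 \left(l + 7\right)} = \frac{1}{2 \left(7 + l\right)}$)
$n{\left(R \right)} = 6 - R$
$P{\left(\left(-3 - 2\right) 5,30 \right)} n{\left(-4 \right)} = \frac{1}{2 \left(7 + \left(-3 - 2\right) 5\right)} \left(6 - -4\right) = \frac{1}{2 \left(7 - 25\right)} \left(6 + 4\right) = \frac{1}{2 \left(7 - 25\right)} 10 = \frac{1}{2 \left(-18\right)} 10 = \frac{1}{2} \left(- \frac{1}{18}\right) 10 = \left(- \frac{1}{36}\right) 10 = - \frac{5}{18}$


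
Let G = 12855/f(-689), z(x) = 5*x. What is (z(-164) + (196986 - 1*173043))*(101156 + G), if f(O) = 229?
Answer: 535935159217/229 ≈ 2.3403e+9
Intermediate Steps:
G = 12855/229 ≈ 56.135
(z(-164) + (196986 - 1*173043))*(101156 + G) = (5*(-164) + (196986 - 1*173043))*(101156 + 12855/229) = (-820 + (196986 - 173043))*(23177579/229) = (-820 + 23943)*(23177579/229) = 23123*(23177579/229) = 535935159217/229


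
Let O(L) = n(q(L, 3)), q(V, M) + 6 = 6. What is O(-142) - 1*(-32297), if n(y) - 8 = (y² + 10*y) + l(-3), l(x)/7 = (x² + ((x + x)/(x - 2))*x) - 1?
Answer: 161679/5 ≈ 32336.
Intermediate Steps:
q(V, M) = 0 (q(V, M) = -6 + 6 = 0)
l(x) = -7 + 7*x² + 14*x²/(-2 + x) (l(x) = 7*((x² + ((x + x)/(x - 2))*x) - 1) = 7*((x² + ((2*x)/(-2 + x))*x) - 1) = 7*((x² + (2*x/(-2 + x))*x) - 1) = 7*((x² + 2*x²/(-2 + x)) - 1) = 7*(-1 + x² + 2*x²/(-2 + x)) = -7 + 7*x² + 14*x²/(-2 + x))
n(y) = 194/5 + y² + 10*y (n(y) = 8 + ((y² + 10*y) + 7*(2 + (-3)³ - 1*(-3))/(-2 - 3)) = 8 + ((y² + 10*y) + 7*(2 - 27 + 3)/(-5)) = 8 + ((y² + 10*y) + 7*(-⅕)*(-22)) = 8 + ((y² + 10*y) + 154/5) = 8 + (154/5 + y² + 10*y) = 194/5 + y² + 10*y)
O(L) = 194/5 (O(L) = 194/5 + 0² + 10*0 = 194/5 + 0 + 0 = 194/5)
O(-142) - 1*(-32297) = 194/5 - 1*(-32297) = 194/5 + 32297 = 161679/5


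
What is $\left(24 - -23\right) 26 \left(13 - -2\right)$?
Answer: $18330$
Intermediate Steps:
$\left(24 - -23\right) 26 \left(13 - -2\right) = \left(24 + 23\right) 26 \left(13 + 2\right) = 47 \cdot 26 \cdot 15 = 1222 \cdot 15 = 18330$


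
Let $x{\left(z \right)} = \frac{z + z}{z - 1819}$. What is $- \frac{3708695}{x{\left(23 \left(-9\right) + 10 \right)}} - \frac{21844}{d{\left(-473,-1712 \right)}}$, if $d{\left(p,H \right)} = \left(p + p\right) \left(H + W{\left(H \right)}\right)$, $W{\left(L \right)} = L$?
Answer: $- \frac{70400881418939}{3709904} \approx -1.8976 \cdot 10^{7}$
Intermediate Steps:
$d{\left(p,H \right)} = 4 H p$ ($d{\left(p,H \right)} = \left(p + p\right) \left(H + H\right) = 2 p 2 H = 4 H p$)
$x{\left(z \right)} = \frac{2 z}{-1819 + z}$
$- \frac{3708695}{x{\left(23 \left(-9\right) + 10 \right)}} - \frac{21844}{d{\left(-473,-1712 \right)}} = - \frac{3708695}{2 \left(23 \left(-9\right) + 10\right) \frac{1}{-1819 + \left(23 \left(-9\right) + 10\right)}} - \frac{21844}{4 \left(-1712\right) \left(-473\right)} = - \frac{3708695}{2 \left(-207 + 10\right) \frac{1}{-1819 + \left(-207 + 10\right)}} - \frac{21844}{3239104} = - \frac{3708695}{2 \left(-197\right) \frac{1}{-1819 - 197}} - \frac{127}{18832} = - \frac{3708695}{2 \left(-197\right) \frac{1}{-2016}} - \frac{127}{18832} = - \frac{3708695}{2 \left(-197\right) \left(- \frac{1}{2016}\right)} - \frac{127}{18832} = - \frac{3708695}{\frac{197}{1008}} - \frac{127}{18832} = \left(-3708695\right) \frac{1008}{197} - \frac{127}{18832} = - \frac{3738364560}{197} - \frac{127}{18832} = - \frac{70400881418939}{3709904}$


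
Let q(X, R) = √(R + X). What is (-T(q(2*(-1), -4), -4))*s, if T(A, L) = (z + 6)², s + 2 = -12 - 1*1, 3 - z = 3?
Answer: 540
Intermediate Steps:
z = 0 (z = 3 - 1*3 = 3 - 3 = 0)
s = -15 (s = -2 + (-12 - 1*1) = -2 + (-12 - 1) = -2 - 13 = -15)
T(A, L) = 36 (T(A, L) = (0 + 6)² = 6² = 36)
(-T(q(2*(-1), -4), -4))*s = -1*36*(-15) = -36*(-15) = 540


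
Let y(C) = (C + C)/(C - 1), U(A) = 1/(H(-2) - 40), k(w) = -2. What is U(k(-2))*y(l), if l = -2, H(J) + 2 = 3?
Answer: -4/117 ≈ -0.034188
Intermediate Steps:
H(J) = 1 (H(J) = -2 + 3 = 1)
U(A) = -1/39 (U(A) = 1/(1 - 40) = 1/(-39) = -1/39)
y(C) = 2*C/(-1 + C) (y(C) = (2*C)/(-1 + C) = 2*C/(-1 + C))
U(k(-2))*y(l) = -2*(-2)/(39*(-1 - 2)) = -2*(-2)/(39*(-3)) = -2*(-2)*(-1)/(39*3) = -1/39*4/3 = -4/117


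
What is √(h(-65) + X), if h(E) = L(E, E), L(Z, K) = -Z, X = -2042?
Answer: I*√1977 ≈ 44.463*I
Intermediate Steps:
h(E) = -E
√(h(-65) + X) = √(-1*(-65) - 2042) = √(65 - 2042) = √(-1977) = I*√1977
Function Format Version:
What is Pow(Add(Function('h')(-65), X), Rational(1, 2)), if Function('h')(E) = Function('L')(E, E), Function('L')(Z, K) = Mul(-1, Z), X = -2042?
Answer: Mul(I, Pow(1977, Rational(1, 2))) ≈ Mul(44.463, I)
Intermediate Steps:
Function('h')(E) = Mul(-1, E)
Pow(Add(Function('h')(-65), X), Rational(1, 2)) = Pow(Add(Mul(-1, -65), -2042), Rational(1, 2)) = Pow(Add(65, -2042), Rational(1, 2)) = Pow(-1977, Rational(1, 2)) = Mul(I, Pow(1977, Rational(1, 2)))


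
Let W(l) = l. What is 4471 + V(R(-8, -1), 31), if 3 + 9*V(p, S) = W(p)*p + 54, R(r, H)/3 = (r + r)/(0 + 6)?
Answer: 40354/9 ≈ 4483.8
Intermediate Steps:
R(r, H) = r (R(r, H) = 3*((r + r)/(0 + 6)) = 3*((2*r)/6) = 3*((2*r)*(1/6)) = 3*(r/3) = r)
V(p, S) = 17/3 + p**2/9 (V(p, S) = -1/3 + (p*p + 54)/9 = -1/3 + (p**2 + 54)/9 = -1/3 + (54 + p**2)/9 = -1/3 + (6 + p**2/9) = 17/3 + p**2/9)
4471 + V(R(-8, -1), 31) = 4471 + (17/3 + (1/9)*(-8)**2) = 4471 + (17/3 + (1/9)*64) = 4471 + (17/3 + 64/9) = 4471 + 115/9 = 40354/9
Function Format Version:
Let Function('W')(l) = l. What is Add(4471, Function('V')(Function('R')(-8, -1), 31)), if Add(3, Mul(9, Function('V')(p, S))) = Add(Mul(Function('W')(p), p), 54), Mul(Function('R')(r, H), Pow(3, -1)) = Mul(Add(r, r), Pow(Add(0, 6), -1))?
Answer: Rational(40354, 9) ≈ 4483.8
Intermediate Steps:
Function('R')(r, H) = r (Function('R')(r, H) = Mul(3, Mul(Add(r, r), Pow(Add(0, 6), -1))) = Mul(3, Mul(Mul(2, r), Pow(6, -1))) = Mul(3, Mul(Mul(2, r), Rational(1, 6))) = Mul(3, Mul(Rational(1, 3), r)) = r)
Function('V')(p, S) = Add(Rational(17, 3), Mul(Rational(1, 9), Pow(p, 2))) (Function('V')(p, S) = Add(Rational(-1, 3), Mul(Rational(1, 9), Add(Mul(p, p), 54))) = Add(Rational(-1, 3), Mul(Rational(1, 9), Add(Pow(p, 2), 54))) = Add(Rational(-1, 3), Mul(Rational(1, 9), Add(54, Pow(p, 2)))) = Add(Rational(-1, 3), Add(6, Mul(Rational(1, 9), Pow(p, 2)))) = Add(Rational(17, 3), Mul(Rational(1, 9), Pow(p, 2))))
Add(4471, Function('V')(Function('R')(-8, -1), 31)) = Add(4471, Add(Rational(17, 3), Mul(Rational(1, 9), Pow(-8, 2)))) = Add(4471, Add(Rational(17, 3), Mul(Rational(1, 9), 64))) = Add(4471, Add(Rational(17, 3), Rational(64, 9))) = Add(4471, Rational(115, 9)) = Rational(40354, 9)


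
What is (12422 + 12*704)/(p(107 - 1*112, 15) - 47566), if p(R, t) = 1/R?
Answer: -104350/237831 ≈ -0.43876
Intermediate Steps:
(12422 + 12*704)/(p(107 - 1*112, 15) - 47566) = (12422 + 12*704)/(1/(107 - 1*112) - 47566) = (12422 + 8448)/(1/(107 - 112) - 47566) = 20870/(1/(-5) - 47566) = 20870/(-⅕ - 47566) = 20870/(-237831/5) = 20870*(-5/237831) = -104350/237831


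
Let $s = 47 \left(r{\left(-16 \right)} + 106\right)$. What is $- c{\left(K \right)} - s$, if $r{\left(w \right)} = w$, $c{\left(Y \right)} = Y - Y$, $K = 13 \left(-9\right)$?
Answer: $-4230$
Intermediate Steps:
$K = -117$
$c{\left(Y \right)} = 0$
$s = 4230$ ($s = 47 \left(-16 + 106\right) = 47 \cdot 90 = 4230$)
$- c{\left(K \right)} - s = \left(-1\right) 0 - 4230 = 0 - 4230 = -4230$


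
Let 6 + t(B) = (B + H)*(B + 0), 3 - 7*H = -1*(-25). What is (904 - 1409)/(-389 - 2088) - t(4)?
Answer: 48121/17339 ≈ 2.7753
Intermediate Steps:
H = -22/7 (H = 3/7 - (-1)*(-25)/7 = 3/7 - ⅐*25 = 3/7 - 25/7 = -22/7 ≈ -3.1429)
t(B) = -6 + B*(-22/7 + B) (t(B) = -6 + (B - 22/7)*(B + 0) = -6 + (-22/7 + B)*B = -6 + B*(-22/7 + B))
(904 - 1409)/(-389 - 2088) - t(4) = (904 - 1409)/(-389 - 2088) - (-6 + 4² - 22/7*4) = -505/(-2477) - (-6 + 16 - 88/7) = -505*(-1/2477) - 1*(-18/7) = 505/2477 + 18/7 = 48121/17339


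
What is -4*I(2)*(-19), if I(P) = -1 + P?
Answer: 76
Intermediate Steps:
-4*I(2)*(-19) = -4*(-1 + 2)*(-19) = -4*1*(-19) = -4*(-19) = 76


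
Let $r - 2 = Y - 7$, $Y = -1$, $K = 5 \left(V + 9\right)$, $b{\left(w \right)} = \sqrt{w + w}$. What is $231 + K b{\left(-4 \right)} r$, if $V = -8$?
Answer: $231 - 60 i \sqrt{2} \approx 231.0 - 84.853 i$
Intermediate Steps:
$b{\left(w \right)} = \sqrt{2} \sqrt{w}$ ($b{\left(w \right)} = \sqrt{2 w} = \sqrt{2} \sqrt{w}$)
$K = 5$ ($K = 5 \left(-8 + 9\right) = 5 \cdot 1 = 5$)
$r = -6$ ($r = 2 - 8 = -6$)
$231 + K b{\left(-4 \right)} r = 231 + 5 \sqrt{2} \sqrt{-4} \left(-6\right) = 231 + 5 \sqrt{2} \cdot 2 i \left(-6\right) = 231 + 5 \cdot 2 i \sqrt{2} \left(-6\right) = 231 + 5 \left(- 12 i \sqrt{2}\right) = 231 - 60 i \sqrt{2}$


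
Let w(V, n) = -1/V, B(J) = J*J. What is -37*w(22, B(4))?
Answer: 37/22 ≈ 1.6818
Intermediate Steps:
B(J) = J²
-37*w(22, B(4)) = -(-37)/22 = -37*(-1/22) = 37/22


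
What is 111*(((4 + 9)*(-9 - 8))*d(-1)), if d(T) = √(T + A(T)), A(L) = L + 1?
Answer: -24531*I ≈ -24531.0*I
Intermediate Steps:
A(L) = 1 + L
d(T) = √(1 + 2*T) (d(T) = √(T + (1 + T)) = √(1 + 2*T))
111*(((4 + 9)*(-9 - 8))*d(-1)) = 111*(((4 + 9)*(-9 - 8))*√(1 + 2*(-1))) = 111*((13*(-17))*√(1 - 2)) = 111*(-221*I) = -24531*I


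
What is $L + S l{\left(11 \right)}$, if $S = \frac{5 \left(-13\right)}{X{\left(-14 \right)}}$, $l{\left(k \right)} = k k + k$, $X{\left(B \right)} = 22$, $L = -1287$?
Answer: $-1677$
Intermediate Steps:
$l{\left(k \right)} = k + k^{2}$ ($l{\left(k \right)} = k^{2} + k = k + k^{2}$)
$S = - \frac{65}{22}$ ($S = \frac{5 \left(-13\right)}{22} = \left(-65\right) \frac{1}{22} = - \frac{65}{22} \approx -2.9545$)
$L + S l{\left(11 \right)} = -1287 - \frac{65 \cdot 11 \left(1 + 11\right)}{22} = -1287 - \frac{65 \cdot 11 \cdot 12}{22} = -1287 - 390 = -1677$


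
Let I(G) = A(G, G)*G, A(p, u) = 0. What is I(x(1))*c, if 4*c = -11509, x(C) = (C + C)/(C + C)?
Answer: 0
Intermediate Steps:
x(C) = 1 (x(C) = (2*C)/((2*C)) = (2*C)*(1/(2*C)) = 1)
c = -11509/4 (c = (1/4)*(-11509) = -11509/4 ≈ -2877.3)
I(G) = 0 (I(G) = 0*G = 0)
I(x(1))*c = 0*(-11509/4) = 0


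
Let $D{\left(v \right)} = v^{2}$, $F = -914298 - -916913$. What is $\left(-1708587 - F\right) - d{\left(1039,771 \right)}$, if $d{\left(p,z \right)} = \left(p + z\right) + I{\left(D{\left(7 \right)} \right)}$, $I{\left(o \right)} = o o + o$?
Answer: $-1715462$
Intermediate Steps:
$F = 2615$ ($F = -914298 + 916913 = 2615$)
$I{\left(o \right)} = o + o^{2}$ ($I{\left(o \right)} = o^{2} + o = o + o^{2}$)
$d{\left(p,z \right)} = 2450 + p + z$ ($d{\left(p,z \right)} = \left(p + z\right) + 7^{2} \left(1 + 7^{2}\right) = \left(p + z\right) + 49 \left(1 + 49\right) = \left(p + z\right) + 49 \cdot 50 = \left(p + z\right) + 2450 = 2450 + p + z$)
$\left(-1708587 - F\right) - d{\left(1039,771 \right)} = \left(-1708587 - 2615\right) - \left(2450 + 1039 + 771\right) = \left(-1708587 - 2615\right) - 4260 = -1711202 - 4260 = -1715462$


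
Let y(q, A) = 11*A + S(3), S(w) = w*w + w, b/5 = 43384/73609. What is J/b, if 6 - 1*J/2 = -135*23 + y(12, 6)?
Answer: 223256097/108460 ≈ 2058.4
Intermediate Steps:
b = 216920/73609 (b = 5*(43384/73609) = 216920/73609 ≈ 2.9469)
S(w) = w + w² (S(w) = w² + w = w + w²)
y(q, A) = 12 + 11*A (y(q, A) = 11*A + 3*(1 + 3) = 11*A + 3*4 = 11*A + 12 = 12 + 11*A)
J = 6066 (J = 12 - 2*(-135*23 + (12 + 11*6)) = 12 - 2*(-3105 + (12 + 66)) = 12 - 2*(-3105 + 78) = 12 - 2*(-3027) = 12 + 6054 = 6066)
J/b = 6066/(216920/73609) = 6066*(73609/216920) = 223256097/108460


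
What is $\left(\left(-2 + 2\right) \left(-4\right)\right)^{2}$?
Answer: $0$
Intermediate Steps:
$\left(\left(-2 + 2\right) \left(-4\right)\right)^{2} = \left(0 \left(-4\right)\right)^{2} = 0^{2} = 0$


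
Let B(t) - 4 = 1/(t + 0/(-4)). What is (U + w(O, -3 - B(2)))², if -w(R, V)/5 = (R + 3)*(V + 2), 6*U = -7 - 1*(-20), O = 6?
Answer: 561001/9 ≈ 62333.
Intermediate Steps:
B(t) = 4 + 1/t (B(t) = 4 + 1/(t + 0/(-4)) = 4 + 1/(t + 0*(-¼)) = 4 + 1/(t + 0) = 4 + 1/t)
U = 13/6 (U = (-7 - 1*(-20))/6 = (-7 + 20)/6 = (⅙)*13 = 13/6 ≈ 2.1667)
w(R, V) = -5*(2 + V)*(3 + R) (w(R, V) = -5*(R + 3)*(V + 2) = -5*(3 + R)*(2 + V) = -5*(2 + V)*(3 + R))
(U + w(O, -3 - B(2)))² = (13/6 + (-30 - 15*(-3 - (4 + 1/2)) - 10*6 - 5*6*(-3 - (4 + 1/2))))² = (13/6 + (-30 - 15*(-3 - (4 + ½)) - 60 - 5*6*(-3 - (4 + ½))))² = (13/6 + (-30 - 15*(-3 - 1*9/2) - 60 - 5*6*(-3 - 1*9/2)))² = (13/6 + (-30 - 15*(-3 - 9/2) - 60 - 5*6*(-3 - 9/2)))² = (13/6 + (-30 - 15*(-15/2) - 60 - 5*6*(-15/2)))² = (13/6 + (-30 + 225/2 - 60 + 225))² = (13/6 + 495/2)² = (749/3)² = 561001/9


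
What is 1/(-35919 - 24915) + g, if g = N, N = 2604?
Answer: 158411735/60834 ≈ 2604.0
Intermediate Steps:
g = 2604
1/(-35919 - 24915) + g = 1/(-35919 - 24915) + 2604 = 1/(-60834) + 2604 = -1/60834 + 2604 = 158411735/60834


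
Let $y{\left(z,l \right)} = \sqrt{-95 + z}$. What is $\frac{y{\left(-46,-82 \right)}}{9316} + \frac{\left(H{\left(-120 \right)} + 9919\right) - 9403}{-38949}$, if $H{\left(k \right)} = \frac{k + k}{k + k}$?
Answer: $- \frac{517}{38949} + \frac{i \sqrt{141}}{9316} \approx -0.013274 + 0.0012746 i$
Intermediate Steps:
$H{\left(k \right)} = 1$ ($H{\left(k \right)} = \frac{2 k}{2 k} = 2 k \frac{1}{2 k} = 1$)
$\frac{y{\left(-46,-82 \right)}}{9316} + \frac{\left(H{\left(-120 \right)} + 9919\right) - 9403}{-38949} = \frac{\sqrt{-95 - 46}}{9316} + \frac{\left(1 + 9919\right) - 9403}{-38949} = \sqrt{-141} \cdot \frac{1}{9316} + \left(9920 - 9403\right) \left(- \frac{1}{38949}\right) = i \sqrt{141} \cdot \frac{1}{9316} + 517 \left(- \frac{1}{38949}\right) = \frac{i \sqrt{141}}{9316} - \frac{517}{38949} = - \frac{517}{38949} + \frac{i \sqrt{141}}{9316}$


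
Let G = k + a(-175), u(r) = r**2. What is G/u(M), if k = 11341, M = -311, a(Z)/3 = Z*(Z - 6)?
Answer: 106366/96721 ≈ 1.0997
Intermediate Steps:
a(Z) = 3*Z*(-6 + Z) (a(Z) = 3*(Z*(Z - 6)) = 3*(Z*(-6 + Z)) = 3*Z*(-6 + Z))
G = 106366 (G = 11341 + 3*(-175)*(-6 - 175) = 11341 + 3*(-175)*(-181) = 11341 + 95025 = 106366)
G/u(M) = 106366/((-311)**2) = 106366/96721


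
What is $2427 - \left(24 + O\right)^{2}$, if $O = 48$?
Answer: $-2757$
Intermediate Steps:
$2427 - \left(24 + O\right)^{2} = 2427 - \left(24 + 48\right)^{2} = 2427 - 72^{2} = 2427 - 5184 = -2757$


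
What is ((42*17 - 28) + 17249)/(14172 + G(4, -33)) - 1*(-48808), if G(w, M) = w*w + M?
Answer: 138179035/2831 ≈ 48809.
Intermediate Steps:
G(w, M) = M + w² (G(w, M) = w² + M = M + w²)
((42*17 - 28) + 17249)/(14172 + G(4, -33)) - 1*(-48808) = ((42*17 - 28) + 17249)/(14172 + (-33 + 4²)) - 1*(-48808) = ((714 - 28) + 17249)/(14172 + (-33 + 16)) + 48808 = (686 + 17249)/(14172 - 17) + 48808 = 17935/14155 + 48808 = 17935*(1/14155) + 48808 = 3587/2831 + 48808 = 138179035/2831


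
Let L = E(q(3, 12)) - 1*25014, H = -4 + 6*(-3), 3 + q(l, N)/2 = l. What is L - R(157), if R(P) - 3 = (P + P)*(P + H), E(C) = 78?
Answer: -67329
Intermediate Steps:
q(l, N) = -6 + 2*l
H = -22 (H = -4 - 18 = -22)
R(P) = 3 + 2*P*(-22 + P) (R(P) = 3 + (P + P)*(P - 22) = 3 + (2*P)*(-22 + P) = 3 + 2*P*(-22 + P))
L = -24936 (L = 78 - 1*25014 = 78 - 25014 = -24936)
L - R(157) = -24936 - (3 - 44*157 + 2*157**2) = -24936 - (3 - 6908 + 2*24649) = -24936 - (3 - 6908 + 49298) = -24936 - 1*42393 = -24936 - 42393 = -67329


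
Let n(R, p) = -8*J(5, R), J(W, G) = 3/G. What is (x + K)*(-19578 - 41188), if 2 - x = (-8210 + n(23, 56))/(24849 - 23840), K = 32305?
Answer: -1981334618726/1009 ≈ -1.9637e+9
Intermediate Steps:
n(R, p) = -24/R
x = 235268/23207 (x = 2 - (-8210 - 24/23)/(24849 - 23840) = 2 - (-8210 - 24*1/23)/1009 = 2 - (-8210 - 24/23)/1009 = 2 - (-188854)/(23*1009) = 2 - 1*(-188854/23207) = 2 + 188854/23207 = 235268/23207 ≈ 10.138)
(x + K)*(-19578 - 41188) = (235268/23207 + 32305)*(-19578 - 41188) = (749937403/23207)*(-60766) = -1981334618726/1009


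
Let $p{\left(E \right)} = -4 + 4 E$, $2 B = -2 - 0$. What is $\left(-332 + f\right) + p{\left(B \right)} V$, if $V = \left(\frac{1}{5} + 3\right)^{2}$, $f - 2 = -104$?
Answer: $- \frac{12898}{25} \approx -515.92$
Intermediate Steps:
$B = -1$ ($B = \frac{-2 - 0}{2} = \frac{-2 + 0}{2} = \frac{1}{2} \left(-2\right) = -1$)
$f = -102$ ($f = 2 - 104 = -102$)
$V = \frac{256}{25}$ ($V = \left(\frac{1}{5} + 3\right)^{2} = \left(\frac{16}{5}\right)^{2} = \frac{256}{25} \approx 10.24$)
$\left(-332 + f\right) + p{\left(B \right)} V = \left(-332 - 102\right) + \left(-4 + 4 \left(-1\right)\right) \frac{256}{25} = -434 + \left(-4 - 4\right) \frac{256}{25} = -434 - \frac{2048}{25} = - \frac{12898}{25}$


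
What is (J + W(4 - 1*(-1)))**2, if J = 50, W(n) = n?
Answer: 3025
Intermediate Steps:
(J + W(4 - 1*(-1)))**2 = (50 + (4 - 1*(-1)))**2 = (50 + (4 + 1))**2 = (50 + 5)**2 = 55**2 = 3025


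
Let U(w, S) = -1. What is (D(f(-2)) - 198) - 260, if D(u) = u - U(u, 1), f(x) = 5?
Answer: -452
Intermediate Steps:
D(u) = 1 + u (D(u) = u - 1*(-1) = u + 1 = 1 + u)
(D(f(-2)) - 198) - 260 = ((1 + 5) - 198) - 260 = (6 - 198) - 260 = -192 - 260 = -452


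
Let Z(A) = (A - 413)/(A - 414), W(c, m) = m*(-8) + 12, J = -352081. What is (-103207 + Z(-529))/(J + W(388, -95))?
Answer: 97323259/331284387 ≈ 0.29378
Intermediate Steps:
W(c, m) = 12 - 8*m (W(c, m) = -8*m + 12 = 12 - 8*m)
Z(A) = (-413 + A)/(-414 + A)
(-103207 + Z(-529))/(J + W(388, -95)) = (-103207 + (-413 - 529)/(-414 - 529))/(-352081 + (12 - 8*(-95))) = (-103207 - 942/(-943))/(-352081 + (12 + 760)) = (-103207 - 1/943*(-942))/(-352081 + 772) = (-103207 + 942/943)/(-351309) = -97323259/943*(-1/351309) = 97323259/331284387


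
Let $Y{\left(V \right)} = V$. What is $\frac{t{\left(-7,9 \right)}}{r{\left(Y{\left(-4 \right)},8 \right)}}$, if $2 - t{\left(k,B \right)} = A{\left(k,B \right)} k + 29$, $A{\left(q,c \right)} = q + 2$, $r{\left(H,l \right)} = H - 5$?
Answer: $\frac{62}{9} \approx 6.8889$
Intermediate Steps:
$r{\left(H,l \right)} = -5 + H$
$A{\left(q,c \right)} = 2 + q$
$t{\left(k,B \right)} = -27 - k \left(2 + k\right)$ ($t{\left(k,B \right)} = 2 - \left(\left(2 + k\right) k + 29\right) = 2 - \left(k \left(2 + k\right) + 29\right) = 2 - \left(29 + k \left(2 + k\right)\right) = -27 - k \left(2 + k\right)$)
$\frac{t{\left(-7,9 \right)}}{r{\left(Y{\left(-4 \right)},8 \right)}} = \frac{-27 - - 7 \left(2 - 7\right)}{-5 - 4} = \frac{-27 - \left(-7\right) \left(-5\right)}{-9} = \left(-27 - 35\right) \left(- \frac{1}{9}\right) = \left(-62\right) \left(- \frac{1}{9}\right) = \frac{62}{9}$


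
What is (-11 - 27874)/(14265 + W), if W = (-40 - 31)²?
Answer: -27885/19306 ≈ -1.4444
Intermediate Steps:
W = 5041 (W = (-71)² = 5041)
(-11 - 27874)/(14265 + W) = (-11 - 27874)/(14265 + 5041) = -27885/19306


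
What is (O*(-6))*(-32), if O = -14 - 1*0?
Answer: -2688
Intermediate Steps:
O = -14 (O = -14 + 0 = -14)
(O*(-6))*(-32) = -14*(-6)*(-32) = 84*(-32) = -2688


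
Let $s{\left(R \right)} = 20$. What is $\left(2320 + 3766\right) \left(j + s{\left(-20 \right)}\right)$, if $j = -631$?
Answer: $-3718546$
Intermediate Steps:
$\left(2320 + 3766\right) \left(j + s{\left(-20 \right)}\right) = \left(2320 + 3766\right) \left(-631 + 20\right) = 6086 \left(-611\right) = -3718546$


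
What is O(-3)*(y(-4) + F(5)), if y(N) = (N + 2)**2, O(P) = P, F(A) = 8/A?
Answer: -84/5 ≈ -16.800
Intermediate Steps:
y(N) = (2 + N)**2
O(-3)*(y(-4) + F(5)) = -3*((2 - 4)**2 + 8/5) = -3*((-2)**2 + 8*(1/5)) = -3*(4 + 8/5) = -3*28/5 = -84/5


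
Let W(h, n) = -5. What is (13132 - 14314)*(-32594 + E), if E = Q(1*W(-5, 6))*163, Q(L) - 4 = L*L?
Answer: 32938794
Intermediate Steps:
Q(L) = 4 + L**2 (Q(L) = 4 + L*L = 4 + L**2)
E = 4727 (E = (4 + (1*(-5))**2)*163 = (4 + (-5)**2)*163 = (4 + 25)*163 = 29*163 = 4727)
(13132 - 14314)*(-32594 + E) = (13132 - 14314)*(-32594 + 4727) = -1182*(-27867) = 32938794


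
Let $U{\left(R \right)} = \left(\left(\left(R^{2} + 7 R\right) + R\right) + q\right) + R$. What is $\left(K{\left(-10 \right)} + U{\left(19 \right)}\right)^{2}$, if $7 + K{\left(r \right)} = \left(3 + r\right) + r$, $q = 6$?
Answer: $264196$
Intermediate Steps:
$U{\left(R \right)} = 6 + R^{2} + 9 R$ ($U{\left(R \right)} = \left(\left(\left(R^{2} + 7 R\right) + R\right) + 6\right) + R = \left(\left(R^{2} + 8 R\right) + 6\right) + R = \left(6 + R^{2} + 8 R\right) + R = 6 + R^{2} + 9 R$)
$K{\left(r \right)} = -4 + 2 r$ ($K{\left(r \right)} = -7 + \left(\left(3 + r\right) + r\right) = -7 + \left(3 + 2 r\right) = -4 + 2 r$)
$\left(K{\left(-10 \right)} + U{\left(19 \right)}\right)^{2} = \left(\left(-4 + 2 \left(-10\right)\right) + \left(6 + 19^{2} + 9 \cdot 19\right)\right)^{2} = \left(\left(-4 - 20\right) + \left(6 + 361 + 171\right)\right)^{2} = \left(-24 + 538\right)^{2} = 514^{2} = 264196$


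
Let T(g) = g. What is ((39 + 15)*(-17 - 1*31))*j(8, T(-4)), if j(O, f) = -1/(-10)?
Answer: -1296/5 ≈ -259.20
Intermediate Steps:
j(O, f) = ⅒ (j(O, f) = -1*(-⅒) = ⅒)
((39 + 15)*(-17 - 1*31))*j(8, T(-4)) = ((39 + 15)*(-17 - 1*31))*(⅒) = (54*(-17 - 31))*(⅒) = (54*(-48))*(⅒) = -2592*⅒ = -1296/5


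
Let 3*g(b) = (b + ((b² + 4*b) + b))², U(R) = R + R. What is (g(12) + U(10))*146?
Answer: 2273512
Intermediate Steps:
U(R) = 2*R
g(b) = (b² + 6*b)²/3 (g(b) = (b + ((b² + 4*b) + b))²/3 = (b + (b² + 5*b))²/3 = (b² + 6*b)²/3)
(g(12) + U(10))*146 = ((⅓)*12²*(6 + 12)² + 2*10)*146 = ((⅓)*144*18² + 20)*146 = ((⅓)*144*324 + 20)*146 = (15552 + 20)*146 = 15572*146 = 2273512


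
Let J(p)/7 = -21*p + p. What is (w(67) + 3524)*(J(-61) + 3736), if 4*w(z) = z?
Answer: 43466247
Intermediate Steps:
w(z) = z/4
J(p) = -140*p (J(p) = 7*(-21*p + p) = 7*(-20*p) = -140*p)
(w(67) + 3524)*(J(-61) + 3736) = ((¼)*67 + 3524)*(-140*(-61) + 3736) = (67/4 + 3524)*(8540 + 3736) = (14163/4)*12276 = 43466247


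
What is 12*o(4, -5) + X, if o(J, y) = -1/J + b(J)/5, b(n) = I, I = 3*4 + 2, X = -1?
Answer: 148/5 ≈ 29.600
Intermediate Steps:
I = 14 (I = 12 + 2 = 14)
b(n) = 14
o(J, y) = 14/5 - 1/J (o(J, y) = -1/J + 14/5 = 14/5 - 1/J)
12*o(4, -5) + X = 12*(14/5 - 1/4) - 1 = 12*(14/5 - 1*¼) - 1 = 12*(14/5 - ¼) - 1 = 12*(51/20) - 1 = 153/5 - 1 = 148/5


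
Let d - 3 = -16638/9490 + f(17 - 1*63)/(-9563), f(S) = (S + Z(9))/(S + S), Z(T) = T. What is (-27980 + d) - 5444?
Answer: -1911338300533/57186740 ≈ -33423.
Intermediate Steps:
f(S) = (9 + S)/(2*S) (f(S) = (S + 9)/(S + S) = (9 + S)/((2*S)) = (9 + S)*(1/(2*S)) = (9 + S)/(2*S))
d = 71297227/57186740 (d = 3 + (-16638/9490 + ((9 + (17 - 1*63))/(2*(17 - 1*63)))/(-9563)) = 3 + (-16638*1/9490 + ((9 + (17 - 63))/(2*(17 - 63)))*(-1/9563)) = 3 + (-8319/4745 + ((½)*(9 - 46)/(-46))*(-1/9563)) = 3 + (-8319/4745 + ((½)*(-1/46)*(-37))*(-1/9563)) = 3 + (-8319/4745 + (37/92)*(-1/9563)) = 3 + (-8319/4745 - 37/879796) = 3 - 100262993/57186740 = 71297227/57186740 ≈ 1.2467)
(-27980 + d) - 5444 = (-27980 + 71297227/57186740) - 5444 = -1600013687973/57186740 - 5444 = -1911338300533/57186740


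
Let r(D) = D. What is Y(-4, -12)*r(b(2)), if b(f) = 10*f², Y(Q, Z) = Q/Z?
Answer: 40/3 ≈ 13.333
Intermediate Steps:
Y(-4, -12)*r(b(2)) = (-4/(-12))*(10*2²) = (-4*(-1/12))*(10*4) = (⅓)*40 = 40/3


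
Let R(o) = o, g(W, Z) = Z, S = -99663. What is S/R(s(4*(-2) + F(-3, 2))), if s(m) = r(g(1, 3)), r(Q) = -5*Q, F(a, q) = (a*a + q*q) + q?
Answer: 33221/5 ≈ 6644.2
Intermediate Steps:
F(a, q) = q + a**2 + q**2 (F(a, q) = (a**2 + q**2) + q = q + a**2 + q**2)
s(m) = -15 (s(m) = -5*3 = -15)
S/R(s(4*(-2) + F(-3, 2))) = -99663/(-15) = -99663*(-1/15) = 33221/5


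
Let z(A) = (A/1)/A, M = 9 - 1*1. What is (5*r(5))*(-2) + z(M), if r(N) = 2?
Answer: -19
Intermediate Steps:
M = 8 (M = 9 - 1 = 8)
z(A) = 1 (z(A) = (A*1)/A = A/A = 1)
(5*r(5))*(-2) + z(M) = (5*2)*(-2) + 1 = 10*(-2) + 1 = -20 + 1 = -19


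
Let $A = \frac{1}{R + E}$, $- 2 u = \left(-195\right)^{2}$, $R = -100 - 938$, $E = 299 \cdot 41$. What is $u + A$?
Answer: $- \frac{426678523}{22442} \approx -19013.0$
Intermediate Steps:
$E = 12259$
$R = -1038$ ($R = -100 - 938 = -1038$)
$u = - \frac{38025}{2}$ ($u = - \frac{\left(-195\right)^{2}}{2} = \left(- \frac{1}{2}\right) 38025 = - \frac{38025}{2} \approx -19013.0$)
$A = \frac{1}{11221}$ ($A = \frac{1}{-1038 + 12259} = \frac{1}{11221} \approx 8.9119 \cdot 10^{-5}$)
$u + A = - \frac{38025}{2} + \frac{1}{11221} = - \frac{426678523}{22442}$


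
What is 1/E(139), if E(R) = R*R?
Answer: 1/19321 ≈ 5.1757e-5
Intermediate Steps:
E(R) = R²
1/E(139) = 1/(139²) = 1/19321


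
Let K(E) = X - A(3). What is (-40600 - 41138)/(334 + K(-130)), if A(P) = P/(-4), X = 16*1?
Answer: -326952/1403 ≈ -233.04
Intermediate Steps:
X = 16
A(P) = -P/4 (A(P) = P*(-¼) = -P/4)
K(E) = 67/4 (K(E) = 16 - (-1)*3/4 = 16 - 1*(-¾) = 16 + ¾ = 67/4)
(-40600 - 41138)/(334 + K(-130)) = (-40600 - 41138)/(334 + 67/4) = -81738/1403/4 = -81738*4/1403 = -326952/1403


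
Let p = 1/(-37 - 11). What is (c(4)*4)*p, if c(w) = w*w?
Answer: -4/3 ≈ -1.3333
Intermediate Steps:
c(w) = w²
p = -1/48 (p = 1/(-48) = -1/48 ≈ -0.020833)
(c(4)*4)*p = (4²*4)*(-1/48) = (16*4)*(-1/48) = 64*(-1/48) = -4/3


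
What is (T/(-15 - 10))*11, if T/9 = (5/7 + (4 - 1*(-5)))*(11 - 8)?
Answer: -20196/175 ≈ -115.41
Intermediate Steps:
T = 1836/7 (T = 9*((5/7 + (4 - 1*(-5)))*(11 - 8)) = 9*((5*(⅐) + (4 + 5))*3) = 9*((5/7 + 9)*3) = 9*((68/7)*3) = 9*(204/7) = 1836/7 ≈ 262.29)
(T/(-15 - 10))*11 = ((1836/7)/(-15 - 10))*11 = ((1836/7)/(-25))*11 = -1/25*1836/7*11 = -1836/175*11 = -20196/175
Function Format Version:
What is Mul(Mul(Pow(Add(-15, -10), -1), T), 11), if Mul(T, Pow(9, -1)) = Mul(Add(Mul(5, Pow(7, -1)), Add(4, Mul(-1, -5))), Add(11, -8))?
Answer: Rational(-20196, 175) ≈ -115.41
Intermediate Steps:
T = Rational(1836, 7) (T = Mul(9, Mul(Add(Mul(5, Pow(7, -1)), Add(4, Mul(-1, -5))), Add(11, -8))) = Mul(9, Mul(Add(Mul(5, Rational(1, 7)), Add(4, 5)), 3)) = Mul(9, Mul(Add(Rational(5, 7), 9), 3)) = Mul(9, Mul(Rational(68, 7), 3)) = Mul(9, Rational(204, 7)) = Rational(1836, 7) ≈ 262.29)
Mul(Mul(Pow(Add(-15, -10), -1), T), 11) = Mul(Mul(Pow(Add(-15, -10), -1), Rational(1836, 7)), 11) = Mul(Mul(Pow(-25, -1), Rational(1836, 7)), 11) = Mul(Mul(Rational(-1, 25), Rational(1836, 7)), 11) = Mul(Rational(-1836, 175), 11) = Rational(-20196, 175)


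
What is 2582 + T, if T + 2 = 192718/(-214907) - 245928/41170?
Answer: 11383167410722/4423860595 ≈ 2573.1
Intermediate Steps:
T = -39240645568/4423860595 (T = -2 + (192718/(-214907) - 245928/41170) = -2 + (192718*(-1/214907) - 245928*1/41170) = -2 + (-192718/214907 - 122964/20585) = -2 - 30392924378/4423860595 = -39240645568/4423860595 ≈ -8.8702)
2582 + T = 2582 - 39240645568/4423860595 = 11383167410722/4423860595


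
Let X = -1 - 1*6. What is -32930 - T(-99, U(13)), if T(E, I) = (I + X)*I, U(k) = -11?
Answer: -33128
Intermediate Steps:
X = -7 (X = -1 - 6 = -7)
T(E, I) = I*(-7 + I) (T(E, I) = (I - 7)*I = (-7 + I)*I = I*(-7 + I))
-32930 - T(-99, U(13)) = -32930 - (-11)*(-7 - 11) = -32930 - (-11)*(-18) = -32930 - 1*198 = -32930 - 198 = -33128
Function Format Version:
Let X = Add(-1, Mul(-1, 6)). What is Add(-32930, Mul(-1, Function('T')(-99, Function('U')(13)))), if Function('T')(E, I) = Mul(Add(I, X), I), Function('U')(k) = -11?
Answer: -33128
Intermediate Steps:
X = -7 (X = Add(-1, -6) = -7)
Function('T')(E, I) = Mul(I, Add(-7, I)) (Function('T')(E, I) = Mul(Add(I, -7), I) = Mul(Add(-7, I), I) = Mul(I, Add(-7, I)))
Add(-32930, Mul(-1, Function('T')(-99, Function('U')(13)))) = Add(-32930, Mul(-1, Mul(-11, Add(-7, -11)))) = Add(-32930, Mul(-1, Mul(-11, -18))) = Add(-32930, Mul(-1, 198)) = Add(-32930, -198) = -33128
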